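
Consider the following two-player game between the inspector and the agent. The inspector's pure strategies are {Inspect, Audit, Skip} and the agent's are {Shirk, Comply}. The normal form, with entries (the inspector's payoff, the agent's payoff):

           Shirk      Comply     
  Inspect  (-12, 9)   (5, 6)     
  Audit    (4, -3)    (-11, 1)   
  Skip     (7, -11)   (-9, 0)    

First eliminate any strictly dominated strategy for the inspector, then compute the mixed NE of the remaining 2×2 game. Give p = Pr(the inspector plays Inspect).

p = 11/14

The inspector's strategy Audit is strictly dominated by Skip: 7 > 4 and -9 > -11. Eliminate Audit.
Set the agent's expected payoff from Shirk equal to that from Comply:
  the agent's payoff to Shirk: p·9 + (1−p)·(-11) = 20p - 11
  the agent's payoff to Comply: p·6 + (1−p)·0 = 6p
  20p - 11 = 6p  ⇒  14p = 11  ⇒  p = 11/14.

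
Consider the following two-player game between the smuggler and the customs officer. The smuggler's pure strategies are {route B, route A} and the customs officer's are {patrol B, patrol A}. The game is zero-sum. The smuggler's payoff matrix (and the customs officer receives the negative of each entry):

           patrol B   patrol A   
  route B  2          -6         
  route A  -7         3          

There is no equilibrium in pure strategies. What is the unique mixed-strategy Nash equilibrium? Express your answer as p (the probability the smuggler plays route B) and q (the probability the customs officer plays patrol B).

For the customs officer to be willing to mix, the customs officer must be indifferent between patrol B and patrol A, which pins down the smuggler's mix.
  the customs officer's expected payoff from patrol B: p·(-2) + (1−p)·7 = -9p + 7
  the customs officer's expected payoff from patrol A: p·6 + (1−p)·(-3) = 9p - 3
  -9p + 7 = 9p - 3  ⇒  -18p = -10  ⇒  p = 5/9.
In a mixed equilibrium the smuggler is indifferent between route B and route A; this condition fixes q.
  the smuggler's payoff to route B: q·2 + (1−q)·(-6) = 8q - 6
  the smuggler's payoff to route A: q·(-7) + (1−q)·3 = -10q + 3
  8q - 6 = -10q + 3  ⇒  18q = 9  ⇒  q = 1/2.

p = 5/9, q = 1/2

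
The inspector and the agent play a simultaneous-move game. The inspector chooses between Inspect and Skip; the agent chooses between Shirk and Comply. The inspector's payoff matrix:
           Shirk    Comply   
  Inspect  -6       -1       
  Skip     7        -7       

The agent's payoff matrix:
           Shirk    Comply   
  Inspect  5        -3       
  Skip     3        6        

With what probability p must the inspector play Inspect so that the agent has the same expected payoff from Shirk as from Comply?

p = 3/11

In a mixed equilibrium the agent is indifferent between Shirk and Comply; this condition fixes p.
  the agent's expected payoff from Shirk: p·5 + (1−p)·3 = 2p + 3
  the agent's expected payoff from Comply: p·(-3) + (1−p)·6 = -9p + 6
  2p + 3 = -9p + 6  ⇒  11p = 3  ⇒  p = 3/11.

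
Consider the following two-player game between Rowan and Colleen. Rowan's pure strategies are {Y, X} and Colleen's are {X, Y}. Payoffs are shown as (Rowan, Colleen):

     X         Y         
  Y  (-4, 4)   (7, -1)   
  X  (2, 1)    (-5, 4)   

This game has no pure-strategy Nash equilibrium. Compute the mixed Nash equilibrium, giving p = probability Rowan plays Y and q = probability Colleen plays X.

p = 3/8, q = 2/3

In a mixed equilibrium Colleen is indifferent between X and Y; this condition fixes p.
  Colleen's payoff from X: p·4 + (1−p)·1 = 3p + 1
  Colleen's payoff from Y: p·(-1) + (1−p)·4 = -5p + 4
  3p + 1 = -5p + 4  ⇒  8p = 3  ⇒  p = 3/8.
Colleen's mix must leave Rowan indifferent between Y and X.
  Rowan's expected payoff from Y: q·(-4) + (1−q)·7 = -11q + 7
  Rowan's expected payoff from X: q·2 + (1−q)·(-5) = 7q - 5
  -11q + 7 = 7q - 5  ⇒  -18q = -12  ⇒  q = 2/3.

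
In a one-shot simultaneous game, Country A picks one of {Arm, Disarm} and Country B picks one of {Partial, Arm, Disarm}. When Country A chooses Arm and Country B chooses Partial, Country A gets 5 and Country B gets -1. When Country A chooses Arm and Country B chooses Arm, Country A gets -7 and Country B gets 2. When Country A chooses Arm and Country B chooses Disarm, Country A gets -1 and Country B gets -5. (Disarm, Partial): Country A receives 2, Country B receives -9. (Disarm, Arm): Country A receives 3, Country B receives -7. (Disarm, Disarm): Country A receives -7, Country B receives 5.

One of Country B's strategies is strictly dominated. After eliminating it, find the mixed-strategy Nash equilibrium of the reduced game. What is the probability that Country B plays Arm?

Country B's strategy Partial is strictly dominated by Arm: 2 > -1 and -7 > -9. Eliminate Partial.
In a mixed equilibrium Country A is indifferent between Arm and Disarm; this condition fixes q.
  Country A's payoff to Arm: q·(-7) + (1−q)·(-1) = -6q - 1
  Country A's payoff to Disarm: q·3 + (1−q)·(-7) = 10q - 7
  -6q - 1 = 10q - 7  ⇒  -16q = -6  ⇒  q = 3/8.

q = 3/8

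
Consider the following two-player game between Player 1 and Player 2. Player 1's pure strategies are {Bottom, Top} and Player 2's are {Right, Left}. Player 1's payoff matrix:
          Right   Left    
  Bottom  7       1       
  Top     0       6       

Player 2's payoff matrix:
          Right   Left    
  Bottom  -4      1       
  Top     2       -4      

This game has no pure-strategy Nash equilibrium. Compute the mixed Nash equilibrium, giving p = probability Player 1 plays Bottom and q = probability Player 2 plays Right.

Player 2's indifference between Right and Left determines Player 1's mixing probability p:
  Player 2's expected payoff from Right: p·(-4) + (1−p)·2 = -6p + 2
  Player 2's expected payoff from Left: p·1 + (1−p)·(-4) = 5p - 4
  -6p + 2 = 5p - 4  ⇒  -11p = -6  ⇒  p = 6/11.
For Player 1 to be willing to mix, Player 1 must be indifferent between Bottom and Top, which pins down Player 2's mix.
  Player 1's expected payoff from Bottom: q·7 + (1−q)·1 = 6q + 1
  Player 1's expected payoff from Top: q·0 + (1−q)·6 = -6q + 6
  6q + 1 = -6q + 6  ⇒  12q = 5  ⇒  q = 5/12.

p = 6/11, q = 5/12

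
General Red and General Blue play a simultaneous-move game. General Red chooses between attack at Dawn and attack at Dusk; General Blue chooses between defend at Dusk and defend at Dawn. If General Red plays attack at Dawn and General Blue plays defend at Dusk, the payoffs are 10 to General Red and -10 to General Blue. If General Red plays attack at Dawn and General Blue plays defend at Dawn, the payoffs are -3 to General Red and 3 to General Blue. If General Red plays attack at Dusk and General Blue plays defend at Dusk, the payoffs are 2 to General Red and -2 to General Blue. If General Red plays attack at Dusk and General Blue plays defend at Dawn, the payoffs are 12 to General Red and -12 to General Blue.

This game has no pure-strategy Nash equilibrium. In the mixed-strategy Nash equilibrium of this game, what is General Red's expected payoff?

126/23

General Blue's mix must leave General Red indifferent between attack at Dawn and attack at Dusk.
  General Red's payoff to attack at Dawn: q·10 + (1−q)·(-3) = 13q - 3
  General Red's payoff to attack at Dusk: q·2 + (1−q)·12 = -10q + 12
  13q - 3 = -10q + 12  ⇒  23q = 15  ⇒  q = 15/23.
At equilibrium General Red is indifferent across rows, so General Red's payoff equals the payoff from attack at Dawn: (15/23)·10 + (8/23)·(-3) = 126/23.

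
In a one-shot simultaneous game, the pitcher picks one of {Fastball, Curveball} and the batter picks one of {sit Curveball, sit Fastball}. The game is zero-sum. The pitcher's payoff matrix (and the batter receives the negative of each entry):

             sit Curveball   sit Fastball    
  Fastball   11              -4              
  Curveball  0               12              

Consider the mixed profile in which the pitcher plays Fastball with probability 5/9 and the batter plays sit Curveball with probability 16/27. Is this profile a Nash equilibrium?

Given the pitcher's mix p = 5/9, the batter's payoff from sit Curveball is -55/9 but from sit Fastball is -28/9. The batter strictly prefers sit Fastball, so the batter would not mix.
So the proposed profile is not a Nash equilibrium.

No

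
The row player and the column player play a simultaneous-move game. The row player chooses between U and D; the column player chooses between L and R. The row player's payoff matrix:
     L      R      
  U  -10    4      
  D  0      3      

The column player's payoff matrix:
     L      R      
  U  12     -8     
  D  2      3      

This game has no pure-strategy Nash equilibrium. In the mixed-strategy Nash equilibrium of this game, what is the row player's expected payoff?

The row player's indifference between U and D determines the column player's mixing probability q:
  the row player's payoff to U: q·(-10) + (1−q)·4 = -14q + 4
  the row player's payoff to D: q·0 + (1−q)·3 = -3q + 3
  -14q + 4 = -3q + 3  ⇒  -11q = -1  ⇒  q = 1/11.
At equilibrium the row player is indifferent across rows, so the row player's payoff equals the payoff from U: (1/11)·(-10) + (10/11)·4 = 30/11.

30/11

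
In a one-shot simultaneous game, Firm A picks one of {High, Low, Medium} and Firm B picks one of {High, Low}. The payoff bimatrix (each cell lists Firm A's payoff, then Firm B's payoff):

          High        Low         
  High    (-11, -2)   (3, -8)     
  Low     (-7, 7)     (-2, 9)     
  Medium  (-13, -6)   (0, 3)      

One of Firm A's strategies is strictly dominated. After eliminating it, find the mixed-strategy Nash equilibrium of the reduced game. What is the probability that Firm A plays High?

p = 1/4

Firm A's strategy Medium is strictly dominated by High: -11 > -13 and 3 > 0. Eliminate Medium.
Firm A's mix must leave Firm B indifferent between High and Low.
  Firm B's payoff from High: p·(-2) + (1−p)·7 = -9p + 7
  Firm B's payoff from Low: p·(-8) + (1−p)·9 = -17p + 9
  -9p + 7 = -17p + 9  ⇒  8p = 2  ⇒  p = 1/4.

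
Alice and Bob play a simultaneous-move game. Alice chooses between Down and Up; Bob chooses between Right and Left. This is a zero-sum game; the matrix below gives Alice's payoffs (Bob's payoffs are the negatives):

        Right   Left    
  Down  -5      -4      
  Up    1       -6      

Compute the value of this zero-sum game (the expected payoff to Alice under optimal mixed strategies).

Bob's mix must leave Alice indifferent between Down and Up.
  Alice's payoff from Down: q·(-5) + (1−q)·(-4) = -q - 4
  Alice's payoff from Up: q·1 + (1−q)·(-6) = 7q - 6
  -q - 4 = 7q - 6  ⇒  -8q = -2  ⇒  q = 1/4.
The value is Alice's expected payoff against this mix (using Down): (1/4)·(-5) + (3/4)·(-4) = -17/4.

v = -17/4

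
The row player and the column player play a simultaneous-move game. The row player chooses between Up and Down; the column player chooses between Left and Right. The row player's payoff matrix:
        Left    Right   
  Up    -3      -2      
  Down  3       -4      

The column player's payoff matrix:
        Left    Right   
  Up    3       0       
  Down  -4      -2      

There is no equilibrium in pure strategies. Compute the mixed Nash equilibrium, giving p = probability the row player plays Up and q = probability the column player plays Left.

The row player's mix must leave the column player indifferent between Left and Right.
  the column player's expected payoff from Left: p·3 + (1−p)·(-4) = 7p - 4
  the column player's expected payoff from Right: p·0 + (1−p)·(-2) = 2p - 2
  7p - 4 = 2p - 2  ⇒  5p = 2  ⇒  p = 2/5.
The column player's mix must leave the row player indifferent between Up and Down.
  the row player's expected payoff from Up: q·(-3) + (1−q)·(-2) = -q - 2
  the row player's expected payoff from Down: q·3 + (1−q)·(-4) = 7q - 4
  -q - 2 = 7q - 4  ⇒  -8q = -2  ⇒  q = 1/4.

p = 2/5, q = 1/4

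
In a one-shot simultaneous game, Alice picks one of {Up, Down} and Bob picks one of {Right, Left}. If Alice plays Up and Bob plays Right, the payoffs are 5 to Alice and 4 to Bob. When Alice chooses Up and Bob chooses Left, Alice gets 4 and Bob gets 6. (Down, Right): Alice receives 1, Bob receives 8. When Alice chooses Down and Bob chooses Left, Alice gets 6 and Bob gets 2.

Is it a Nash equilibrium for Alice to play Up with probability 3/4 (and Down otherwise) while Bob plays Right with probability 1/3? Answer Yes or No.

Yes

Check Bob's indifference given Alice's mix p = 3/4:
  payoff from Right = 5; payoff from Left = 5 — equal.
Check Alice's indifference given Bob's mix q = 1/3:
  payoff from Up = 13/3; payoff from Down = 13/3 — equal.
Both players are indifferent, so neither can profitably deviate.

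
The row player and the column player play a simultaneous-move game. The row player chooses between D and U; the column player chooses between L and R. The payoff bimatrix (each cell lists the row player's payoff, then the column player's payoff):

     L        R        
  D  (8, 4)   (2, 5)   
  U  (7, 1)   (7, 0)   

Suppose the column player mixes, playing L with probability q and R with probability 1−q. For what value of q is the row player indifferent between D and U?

q = 5/6

The row player's indifference between D and U determines the column player's mixing probability q:
  the row player's payoff from D: q·8 + (1−q)·2 = 6q + 2
  the row player's payoff from U: q·7 + (1−q)·7 = 7
  6q + 2 = 7  ⇒  6q = 5  ⇒  q = 5/6.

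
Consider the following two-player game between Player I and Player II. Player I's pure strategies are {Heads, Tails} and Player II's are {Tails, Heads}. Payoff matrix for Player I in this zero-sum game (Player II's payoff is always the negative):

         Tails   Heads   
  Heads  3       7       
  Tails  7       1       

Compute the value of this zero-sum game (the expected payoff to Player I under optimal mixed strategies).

In a mixed equilibrium Player I is indifferent between Heads and Tails; this condition fixes q.
  Player I's expected payoff from Heads: q·3 + (1−q)·7 = -4q + 7
  Player I's expected payoff from Tails: q·7 + (1−q)·1 = 6q + 1
  -4q + 7 = 6q + 1  ⇒  -10q = -6  ⇒  q = 3/5.
The value is Player I's expected payoff against this mix (using Heads): (3/5)·3 + (2/5)·7 = 23/5.

v = 23/5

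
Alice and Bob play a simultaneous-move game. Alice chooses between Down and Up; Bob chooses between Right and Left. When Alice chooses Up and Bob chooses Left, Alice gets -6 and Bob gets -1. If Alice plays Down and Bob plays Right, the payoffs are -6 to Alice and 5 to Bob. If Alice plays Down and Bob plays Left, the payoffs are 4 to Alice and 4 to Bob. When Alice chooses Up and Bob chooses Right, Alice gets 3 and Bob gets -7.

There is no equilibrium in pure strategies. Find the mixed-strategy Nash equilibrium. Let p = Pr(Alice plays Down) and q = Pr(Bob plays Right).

p = 6/7, q = 10/19

For Bob to be willing to mix, Bob must be indifferent between Right and Left, which pins down Alice's mix.
  Bob's payoff to Right: p·5 + (1−p)·(-7) = 12p - 7
  Bob's payoff to Left: p·4 + (1−p)·(-1) = 5p - 1
  12p - 7 = 5p - 1  ⇒  7p = 6  ⇒  p = 6/7.
Alice's indifference between Down and Up determines Bob's mixing probability q:
  Alice's payoff from Down: q·(-6) + (1−q)·4 = -10q + 4
  Alice's payoff from Up: q·3 + (1−q)·(-6) = 9q - 6
  -10q + 4 = 9q - 6  ⇒  -19q = -10  ⇒  q = 10/19.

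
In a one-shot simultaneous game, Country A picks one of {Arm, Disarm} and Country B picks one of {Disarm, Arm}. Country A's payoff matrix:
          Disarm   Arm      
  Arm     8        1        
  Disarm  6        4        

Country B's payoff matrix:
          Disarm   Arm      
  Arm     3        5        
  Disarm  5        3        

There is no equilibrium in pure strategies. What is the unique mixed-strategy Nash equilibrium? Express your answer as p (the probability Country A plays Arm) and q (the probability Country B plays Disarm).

Country B's indifference between Disarm and Arm determines Country A's mixing probability p:
  Country B's payoff to Disarm: p·3 + (1−p)·5 = -2p + 5
  Country B's payoff to Arm: p·5 + (1−p)·3 = 2p + 3
  -2p + 5 = 2p + 3  ⇒  -4p = -2  ⇒  p = 1/2.
Country A's indifference between Arm and Disarm determines Country B's mixing probability q:
  Country A's expected payoff from Arm: q·8 + (1−q)·1 = 7q + 1
  Country A's expected payoff from Disarm: q·6 + (1−q)·4 = 2q + 4
  7q + 1 = 2q + 4  ⇒  5q = 3  ⇒  q = 3/5.

p = 1/2, q = 3/5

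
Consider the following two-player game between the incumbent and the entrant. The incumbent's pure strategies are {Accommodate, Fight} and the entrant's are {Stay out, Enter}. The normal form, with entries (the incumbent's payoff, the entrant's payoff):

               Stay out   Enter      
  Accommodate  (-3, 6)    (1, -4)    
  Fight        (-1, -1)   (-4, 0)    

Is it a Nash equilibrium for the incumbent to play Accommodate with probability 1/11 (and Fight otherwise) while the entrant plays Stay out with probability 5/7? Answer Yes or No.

Yes

Check the entrant's indifference given the incumbent's mix p = 1/11:
  payoff from Stay out = -4/11; payoff from Enter = -4/11 — equal.
Check the incumbent's indifference given the entrant's mix q = 5/7:
  payoff from Accommodate = -13/7; payoff from Fight = -13/7 — equal.
Both players are indifferent, so neither can profitably deviate.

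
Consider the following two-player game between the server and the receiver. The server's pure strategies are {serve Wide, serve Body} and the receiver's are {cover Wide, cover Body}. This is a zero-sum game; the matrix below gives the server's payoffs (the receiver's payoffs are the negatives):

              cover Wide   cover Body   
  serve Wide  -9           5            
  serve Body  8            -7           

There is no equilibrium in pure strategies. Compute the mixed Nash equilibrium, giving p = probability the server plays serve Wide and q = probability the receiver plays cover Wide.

p = 15/29, q = 12/29

Set the receiver's expected payoff from cover Wide equal to that from cover Body:
  the receiver's payoff from cover Wide: p·9 + (1−p)·(-8) = 17p - 8
  the receiver's payoff from cover Body: p·(-5) + (1−p)·7 = -12p + 7
  17p - 8 = -12p + 7  ⇒  29p = 15  ⇒  p = 15/29.
For the server to be willing to mix, the server must be indifferent between serve Wide and serve Body, which pins down the receiver's mix.
  the server's payoff from serve Wide: q·(-9) + (1−q)·5 = -14q + 5
  the server's payoff from serve Body: q·8 + (1−q)·(-7) = 15q - 7
  -14q + 5 = 15q - 7  ⇒  -29q = -12  ⇒  q = 12/29.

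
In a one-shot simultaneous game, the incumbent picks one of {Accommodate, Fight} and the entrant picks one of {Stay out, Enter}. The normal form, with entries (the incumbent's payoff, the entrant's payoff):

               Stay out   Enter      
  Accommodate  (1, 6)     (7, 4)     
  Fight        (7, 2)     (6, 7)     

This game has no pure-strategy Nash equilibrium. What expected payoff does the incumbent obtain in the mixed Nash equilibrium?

43/7

The entrant's mix must leave the incumbent indifferent between Accommodate and Fight.
  the incumbent's payoff from Accommodate: q·1 + (1−q)·7 = -6q + 7
  the incumbent's payoff from Fight: q·7 + (1−q)·6 = q + 6
  -6q + 7 = q + 6  ⇒  -7q = -1  ⇒  q = 1/7.
At equilibrium the incumbent is indifferent across rows, so the incumbent's payoff equals the payoff from Accommodate: (1/7)·1 + (6/7)·7 = 43/7.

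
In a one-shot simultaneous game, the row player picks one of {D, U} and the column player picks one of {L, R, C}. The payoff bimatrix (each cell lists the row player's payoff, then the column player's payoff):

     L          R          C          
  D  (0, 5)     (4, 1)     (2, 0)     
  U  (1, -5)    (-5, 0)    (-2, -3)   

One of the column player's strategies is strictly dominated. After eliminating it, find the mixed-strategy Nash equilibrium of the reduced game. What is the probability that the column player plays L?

The column player's strategy C is strictly dominated by R: 1 > 0 and 0 > -3. Eliminate C.
The row player's indifference between D and U determines the column player's mixing probability q:
  the row player's expected payoff from D: q·0 + (1−q)·4 = -4q + 4
  the row player's expected payoff from U: q·1 + (1−q)·(-5) = 6q - 5
  -4q + 4 = 6q - 5  ⇒  -10q = -9  ⇒  q = 9/10.

q = 9/10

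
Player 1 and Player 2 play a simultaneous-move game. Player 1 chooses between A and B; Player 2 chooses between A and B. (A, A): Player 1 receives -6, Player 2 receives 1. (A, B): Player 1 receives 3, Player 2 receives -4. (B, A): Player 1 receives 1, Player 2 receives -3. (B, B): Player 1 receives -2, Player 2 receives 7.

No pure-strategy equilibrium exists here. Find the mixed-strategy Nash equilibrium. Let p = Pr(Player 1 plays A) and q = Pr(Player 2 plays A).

Player 2's indifference between A and B determines Player 1's mixing probability p:
  Player 2's payoff to A: p·1 + (1−p)·(-3) = 4p - 3
  Player 2's payoff to B: p·(-4) + (1−p)·7 = -11p + 7
  4p - 3 = -11p + 7  ⇒  15p = 10  ⇒  p = 2/3.
For Player 1 to be willing to mix, Player 1 must be indifferent between A and B, which pins down Player 2's mix.
  Player 1's expected payoff from A: q·(-6) + (1−q)·3 = -9q + 3
  Player 1's expected payoff from B: q·1 + (1−q)·(-2) = 3q - 2
  -9q + 3 = 3q - 2  ⇒  -12q = -5  ⇒  q = 5/12.

p = 2/3, q = 5/12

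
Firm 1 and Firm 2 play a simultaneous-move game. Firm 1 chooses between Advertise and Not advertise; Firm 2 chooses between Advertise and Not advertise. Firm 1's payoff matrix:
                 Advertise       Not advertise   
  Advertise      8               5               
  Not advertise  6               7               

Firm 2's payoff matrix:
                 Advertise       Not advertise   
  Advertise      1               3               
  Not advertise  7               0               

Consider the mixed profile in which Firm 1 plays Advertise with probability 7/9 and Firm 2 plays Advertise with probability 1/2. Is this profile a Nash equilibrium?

Check Firm 2's indifference given Firm 1's mix p = 7/9:
  payoff from Advertise = 7/3; payoff from Not advertise = 7/3 — equal.
Check Firm 1's indifference given Firm 2's mix q = 1/2:
  payoff from Advertise = 13/2; payoff from Not advertise = 13/2 — equal.
Both players are indifferent, so neither can profitably deviate.

Yes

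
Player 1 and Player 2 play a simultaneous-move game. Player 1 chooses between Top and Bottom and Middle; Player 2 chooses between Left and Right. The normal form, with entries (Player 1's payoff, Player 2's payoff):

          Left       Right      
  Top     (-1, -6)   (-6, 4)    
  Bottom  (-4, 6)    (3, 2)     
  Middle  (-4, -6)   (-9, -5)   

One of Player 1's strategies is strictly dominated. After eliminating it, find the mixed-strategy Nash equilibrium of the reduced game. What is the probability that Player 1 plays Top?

Player 1's strategy Middle is strictly dominated by Top: -1 > -4 and -6 > -9. Eliminate Middle.
In a mixed equilibrium Player 2 is indifferent between Left and Right; this condition fixes p.
  Player 2's payoff to Left: p·(-6) + (1−p)·6 = -12p + 6
  Player 2's payoff to Right: p·4 + (1−p)·2 = 2p + 2
  -12p + 6 = 2p + 2  ⇒  -14p = -4  ⇒  p = 2/7.

p = 2/7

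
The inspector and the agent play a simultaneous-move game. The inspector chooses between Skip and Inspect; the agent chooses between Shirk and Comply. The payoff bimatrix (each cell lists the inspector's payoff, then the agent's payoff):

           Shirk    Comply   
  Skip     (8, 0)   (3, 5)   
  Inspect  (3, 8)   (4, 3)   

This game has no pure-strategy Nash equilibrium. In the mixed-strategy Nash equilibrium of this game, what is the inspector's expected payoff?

23/6

In a mixed equilibrium the inspector is indifferent between Skip and Inspect; this condition fixes q.
  the inspector's payoff from Skip: q·8 + (1−q)·3 = 5q + 3
  the inspector's payoff from Inspect: q·3 + (1−q)·4 = -q + 4
  5q + 3 = -q + 4  ⇒  6q = 1  ⇒  q = 1/6.
At equilibrium the inspector is indifferent across rows, so the inspector's payoff equals the payoff from Skip: (1/6)·8 + (5/6)·3 = 23/6.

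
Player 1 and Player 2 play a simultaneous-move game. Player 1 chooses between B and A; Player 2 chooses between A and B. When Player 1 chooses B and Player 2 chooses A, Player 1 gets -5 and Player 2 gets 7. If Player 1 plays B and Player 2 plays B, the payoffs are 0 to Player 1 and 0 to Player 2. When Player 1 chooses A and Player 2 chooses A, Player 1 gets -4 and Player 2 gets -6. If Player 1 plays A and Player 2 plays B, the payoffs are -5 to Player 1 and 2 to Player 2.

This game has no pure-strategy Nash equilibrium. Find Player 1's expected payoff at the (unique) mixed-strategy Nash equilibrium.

-25/6

For Player 1 to be willing to mix, Player 1 must be indifferent between B and A, which pins down Player 2's mix.
  Player 1's payoff from B: q·(-5) + (1−q)·0 = -5q
  Player 1's payoff from A: q·(-4) + (1−q)·(-5) = q - 5
  -5q = q - 5  ⇒  -6q = -5  ⇒  q = 5/6.
At equilibrium Player 1 is indifferent across rows, so Player 1's payoff equals the payoff from B: (5/6)·(-5) + (1/6)·0 = -25/6.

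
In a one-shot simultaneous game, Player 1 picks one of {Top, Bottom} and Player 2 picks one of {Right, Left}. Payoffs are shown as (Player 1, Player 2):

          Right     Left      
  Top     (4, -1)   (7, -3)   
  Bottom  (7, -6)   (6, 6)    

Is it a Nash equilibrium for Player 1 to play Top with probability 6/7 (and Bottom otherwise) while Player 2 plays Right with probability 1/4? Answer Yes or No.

Yes

Check Player 2's indifference given Player 1's mix p = 6/7:
  payoff from Right = -12/7; payoff from Left = -12/7 — equal.
Check Player 1's indifference given Player 2's mix q = 1/4:
  payoff from Top = 25/4; payoff from Bottom = 25/4 — equal.
Both players are indifferent, so neither can profitably deviate.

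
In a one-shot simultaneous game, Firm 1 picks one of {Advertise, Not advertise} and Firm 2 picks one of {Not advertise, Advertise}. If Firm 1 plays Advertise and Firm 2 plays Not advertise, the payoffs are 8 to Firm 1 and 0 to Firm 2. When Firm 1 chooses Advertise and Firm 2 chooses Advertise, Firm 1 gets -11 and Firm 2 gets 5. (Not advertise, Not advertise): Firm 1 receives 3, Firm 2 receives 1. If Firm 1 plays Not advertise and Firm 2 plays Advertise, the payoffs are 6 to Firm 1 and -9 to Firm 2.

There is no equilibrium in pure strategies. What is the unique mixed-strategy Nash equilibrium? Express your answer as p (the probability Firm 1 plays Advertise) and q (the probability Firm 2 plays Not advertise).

p = 2/3, q = 17/22

In a mixed equilibrium Firm 2 is indifferent between Not advertise and Advertise; this condition fixes p.
  Firm 2's expected payoff from Not advertise: p·0 + (1−p)·1 = -p + 1
  Firm 2's expected payoff from Advertise: p·5 + (1−p)·(-9) = 14p - 9
  -p + 1 = 14p - 9  ⇒  -15p = -10  ⇒  p = 2/3.
Set Firm 1's expected payoff from Advertise equal to that from Not advertise:
  Firm 1's payoff to Advertise: q·8 + (1−q)·(-11) = 19q - 11
  Firm 1's payoff to Not advertise: q·3 + (1−q)·6 = -3q + 6
  19q - 11 = -3q + 6  ⇒  22q = 17  ⇒  q = 17/22.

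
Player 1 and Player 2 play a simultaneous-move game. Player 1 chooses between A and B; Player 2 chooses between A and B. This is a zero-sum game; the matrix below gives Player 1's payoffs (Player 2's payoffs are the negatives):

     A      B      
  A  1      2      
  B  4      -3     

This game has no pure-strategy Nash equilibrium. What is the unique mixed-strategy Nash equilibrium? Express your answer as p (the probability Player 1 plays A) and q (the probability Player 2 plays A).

p = 7/8, q = 5/8

Player 1's mix must leave Player 2 indifferent between A and B.
  Player 2's payoff from A: p·(-1) + (1−p)·(-4) = 3p - 4
  Player 2's payoff from B: p·(-2) + (1−p)·3 = -5p + 3
  3p - 4 = -5p + 3  ⇒  8p = 7  ⇒  p = 7/8.
For Player 1 to be willing to mix, Player 1 must be indifferent between A and B, which pins down Player 2's mix.
  Player 1's payoff from A: q·1 + (1−q)·2 = -q + 2
  Player 1's payoff from B: q·4 + (1−q)·(-3) = 7q - 3
  -q + 2 = 7q - 3  ⇒  -8q = -5  ⇒  q = 5/8.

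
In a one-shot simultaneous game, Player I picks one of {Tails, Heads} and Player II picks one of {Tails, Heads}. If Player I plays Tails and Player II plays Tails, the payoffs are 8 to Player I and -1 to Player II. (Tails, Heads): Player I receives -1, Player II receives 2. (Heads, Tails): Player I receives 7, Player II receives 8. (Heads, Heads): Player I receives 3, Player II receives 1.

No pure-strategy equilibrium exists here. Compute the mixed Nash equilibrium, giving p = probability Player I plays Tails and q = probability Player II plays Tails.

p = 7/10, q = 4/5

Set Player II's expected payoff from Tails equal to that from Heads:
  Player II's payoff from Tails: p·(-1) + (1−p)·8 = -9p + 8
  Player II's payoff from Heads: p·2 + (1−p)·1 = p + 1
  -9p + 8 = p + 1  ⇒  -10p = -7  ⇒  p = 7/10.
Set Player I's expected payoff from Tails equal to that from Heads:
  Player I's payoff to Tails: q·8 + (1−q)·(-1) = 9q - 1
  Player I's payoff to Heads: q·7 + (1−q)·3 = 4q + 3
  9q - 1 = 4q + 3  ⇒  5q = 4  ⇒  q = 4/5.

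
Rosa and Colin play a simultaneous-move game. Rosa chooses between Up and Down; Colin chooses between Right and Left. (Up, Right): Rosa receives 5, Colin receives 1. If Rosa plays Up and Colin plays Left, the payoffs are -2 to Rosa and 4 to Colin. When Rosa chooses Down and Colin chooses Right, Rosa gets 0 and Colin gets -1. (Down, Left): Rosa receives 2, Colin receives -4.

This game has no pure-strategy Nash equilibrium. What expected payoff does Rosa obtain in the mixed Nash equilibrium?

Rosa's indifference between Up and Down determines Colin's mixing probability q:
  Rosa's payoff from Up: q·5 + (1−q)·(-2) = 7q - 2
  Rosa's payoff from Down: q·0 + (1−q)·2 = -2q + 2
  7q - 2 = -2q + 2  ⇒  9q = 4  ⇒  q = 4/9.
At equilibrium Rosa is indifferent across rows, so Rosa's payoff equals the payoff from Up: (4/9)·5 + (5/9)·(-2) = 10/9.

10/9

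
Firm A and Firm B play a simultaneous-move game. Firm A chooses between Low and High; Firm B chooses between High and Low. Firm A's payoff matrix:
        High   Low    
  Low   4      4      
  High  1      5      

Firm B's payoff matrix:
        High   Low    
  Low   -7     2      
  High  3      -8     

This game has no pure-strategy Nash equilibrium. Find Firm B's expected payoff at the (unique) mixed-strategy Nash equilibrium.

Firm A's mix must leave Firm B indifferent between High and Low.
  Firm B's expected payoff from High: p·(-7) + (1−p)·3 = -10p + 3
  Firm B's expected payoff from Low: p·2 + (1−p)·(-8) = 10p - 8
  -10p + 3 = 10p - 8  ⇒  -20p = -11  ⇒  p = 11/20.
At equilibrium Firm B is indifferent across columns, so Firm B's payoff equals the payoff from High: (11/20)·(-7) + (9/20)·3 = -5/2.

-5/2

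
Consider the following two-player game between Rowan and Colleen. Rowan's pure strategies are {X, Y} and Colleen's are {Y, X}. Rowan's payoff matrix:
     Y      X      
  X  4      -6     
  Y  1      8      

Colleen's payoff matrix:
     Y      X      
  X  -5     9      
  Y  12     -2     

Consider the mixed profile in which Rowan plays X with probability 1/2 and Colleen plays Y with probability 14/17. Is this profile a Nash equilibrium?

Check Colleen's indifference given Rowan's mix p = 1/2:
  payoff from Y = 7/2; payoff from X = 7/2 — equal.
Check Rowan's indifference given Colleen's mix q = 14/17:
  payoff from X = 38/17; payoff from Y = 38/17 — equal.
Both players are indifferent, so neither can profitably deviate.

Yes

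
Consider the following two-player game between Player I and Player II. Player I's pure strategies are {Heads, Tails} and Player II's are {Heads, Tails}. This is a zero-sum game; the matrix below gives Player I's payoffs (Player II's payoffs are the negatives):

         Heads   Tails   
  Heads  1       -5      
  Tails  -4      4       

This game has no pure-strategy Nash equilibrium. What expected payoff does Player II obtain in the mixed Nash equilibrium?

Set Player II's expected payoff from Heads equal to that from Tails:
  Player II's payoff from Heads: p·(-1) + (1−p)·4 = -5p + 4
  Player II's payoff from Tails: p·5 + (1−p)·(-4) = 9p - 4
  -5p + 4 = 9p - 4  ⇒  -14p = -8  ⇒  p = 4/7.
At equilibrium Player II is indifferent across columns, so Player II's payoff equals the payoff from Heads: (4/7)·(-1) + (3/7)·4 = 8/7.

8/7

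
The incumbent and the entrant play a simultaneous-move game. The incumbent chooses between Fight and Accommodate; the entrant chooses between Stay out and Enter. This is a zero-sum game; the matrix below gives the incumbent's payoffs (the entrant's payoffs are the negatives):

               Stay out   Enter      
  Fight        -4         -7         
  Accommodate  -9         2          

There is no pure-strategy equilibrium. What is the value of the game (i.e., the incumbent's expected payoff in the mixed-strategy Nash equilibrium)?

For the incumbent to be willing to mix, the incumbent must be indifferent between Fight and Accommodate, which pins down the entrant's mix.
  the incumbent's payoff to Fight: q·(-4) + (1−q)·(-7) = 3q - 7
  the incumbent's payoff to Accommodate: q·(-9) + (1−q)·2 = -11q + 2
  3q - 7 = -11q + 2  ⇒  14q = 9  ⇒  q = 9/14.
The value is the incumbent's expected payoff against this mix (using Fight): (9/14)·(-4) + (5/14)·(-7) = -71/14.

v = -71/14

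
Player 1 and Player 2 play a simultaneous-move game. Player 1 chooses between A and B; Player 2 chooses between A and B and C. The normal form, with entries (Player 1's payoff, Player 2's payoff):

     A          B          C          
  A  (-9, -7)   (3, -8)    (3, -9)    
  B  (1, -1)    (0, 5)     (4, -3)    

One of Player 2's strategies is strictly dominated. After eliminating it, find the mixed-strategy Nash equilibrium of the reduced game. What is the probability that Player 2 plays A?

q = 3/13

Player 2's strategy C is strictly dominated by A: -7 > -9 and -1 > -3. Eliminate C.
For Player 1 to be willing to mix, Player 1 must be indifferent between A and B, which pins down Player 2's mix.
  Player 1's expected payoff from A: q·(-9) + (1−q)·3 = -12q + 3
  Player 1's expected payoff from B: q·1 + (1−q)·0 = q
  -12q + 3 = q  ⇒  -13q = -3  ⇒  q = 3/13.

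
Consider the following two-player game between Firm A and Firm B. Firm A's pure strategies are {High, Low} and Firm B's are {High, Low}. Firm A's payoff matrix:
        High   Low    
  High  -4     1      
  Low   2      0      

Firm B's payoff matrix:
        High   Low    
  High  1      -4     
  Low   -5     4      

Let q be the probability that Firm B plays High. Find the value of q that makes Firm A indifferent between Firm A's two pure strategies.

Firm B's mix must leave Firm A indifferent between High and Low.
  Firm A's payoff from High: q·(-4) + (1−q)·1 = -5q + 1
  Firm A's payoff from Low: q·2 + (1−q)·0 = 2q
  -5q + 1 = 2q  ⇒  -7q = -1  ⇒  q = 1/7.

q = 1/7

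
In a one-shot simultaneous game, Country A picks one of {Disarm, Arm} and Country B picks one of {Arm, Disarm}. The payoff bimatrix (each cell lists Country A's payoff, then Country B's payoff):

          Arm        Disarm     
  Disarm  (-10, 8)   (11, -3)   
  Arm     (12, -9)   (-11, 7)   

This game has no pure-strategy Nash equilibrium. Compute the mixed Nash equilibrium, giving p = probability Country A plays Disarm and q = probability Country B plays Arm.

p = 16/27, q = 1/2

For Country B to be willing to mix, Country B must be indifferent between Arm and Disarm, which pins down Country A's mix.
  Country B's expected payoff from Arm: p·8 + (1−p)·(-9) = 17p - 9
  Country B's expected payoff from Disarm: p·(-3) + (1−p)·7 = -10p + 7
  17p - 9 = -10p + 7  ⇒  27p = 16  ⇒  p = 16/27.
Set Country A's expected payoff from Disarm equal to that from Arm:
  Country A's payoff from Disarm: q·(-10) + (1−q)·11 = -21q + 11
  Country A's payoff from Arm: q·12 + (1−q)·(-11) = 23q - 11
  -21q + 11 = 23q - 11  ⇒  -44q = -22  ⇒  q = 1/2.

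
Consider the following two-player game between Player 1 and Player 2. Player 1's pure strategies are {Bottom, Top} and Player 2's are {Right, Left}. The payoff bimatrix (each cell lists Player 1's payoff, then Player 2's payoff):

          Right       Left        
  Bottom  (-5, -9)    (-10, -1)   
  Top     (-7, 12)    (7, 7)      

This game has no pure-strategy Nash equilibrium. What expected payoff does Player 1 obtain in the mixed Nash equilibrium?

-105/19

For Player 1 to be willing to mix, Player 1 must be indifferent between Bottom and Top, which pins down Player 2's mix.
  Player 1's expected payoff from Bottom: q·(-5) + (1−q)·(-10) = 5q - 10
  Player 1's expected payoff from Top: q·(-7) + (1−q)·7 = -14q + 7
  5q - 10 = -14q + 7  ⇒  19q = 17  ⇒  q = 17/19.
At equilibrium Player 1 is indifferent across rows, so Player 1's payoff equals the payoff from Bottom: (17/19)·(-5) + (2/19)·(-10) = -105/19.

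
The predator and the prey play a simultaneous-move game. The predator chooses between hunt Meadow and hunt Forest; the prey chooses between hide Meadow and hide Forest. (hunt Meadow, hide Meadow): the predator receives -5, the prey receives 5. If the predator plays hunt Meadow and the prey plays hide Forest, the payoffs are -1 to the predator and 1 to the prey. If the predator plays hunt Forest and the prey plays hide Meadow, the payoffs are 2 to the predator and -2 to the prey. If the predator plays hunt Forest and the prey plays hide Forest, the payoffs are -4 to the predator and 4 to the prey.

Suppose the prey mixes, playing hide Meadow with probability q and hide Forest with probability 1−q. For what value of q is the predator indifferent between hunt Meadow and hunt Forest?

The prey's mix must leave the predator indifferent between hunt Meadow and hunt Forest.
  the predator's payoff to hunt Meadow: q·(-5) + (1−q)·(-1) = -4q - 1
  the predator's payoff to hunt Forest: q·2 + (1−q)·(-4) = 6q - 4
  -4q - 1 = 6q - 4  ⇒  -10q = -3  ⇒  q = 3/10.

q = 3/10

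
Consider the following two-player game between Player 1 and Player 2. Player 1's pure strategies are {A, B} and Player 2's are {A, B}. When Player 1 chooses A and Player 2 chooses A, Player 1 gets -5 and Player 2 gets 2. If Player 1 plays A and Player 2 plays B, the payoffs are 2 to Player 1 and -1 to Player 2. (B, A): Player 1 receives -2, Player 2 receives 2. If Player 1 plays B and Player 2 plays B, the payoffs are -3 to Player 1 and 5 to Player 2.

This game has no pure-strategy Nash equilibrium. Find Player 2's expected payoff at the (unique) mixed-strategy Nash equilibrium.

In a mixed equilibrium Player 2 is indifferent between A and B; this condition fixes p.
  Player 2's payoff from A: p·2 + (1−p)·2 = 2
  Player 2's payoff from B: p·(-1) + (1−p)·5 = -6p + 5
  2 = -6p + 5  ⇒  6p = 3  ⇒  p = 1/2.
At equilibrium Player 2 is indifferent across columns, so Player 2's payoff equals the payoff from A: (1/2)·2 + (1/2)·2 = 2.

2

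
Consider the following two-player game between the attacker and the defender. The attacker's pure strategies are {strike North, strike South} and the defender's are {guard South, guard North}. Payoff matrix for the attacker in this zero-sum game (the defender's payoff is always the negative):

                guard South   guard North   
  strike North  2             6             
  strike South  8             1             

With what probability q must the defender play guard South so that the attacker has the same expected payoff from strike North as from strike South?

q = 5/11

The defender's mix must leave the attacker indifferent between strike North and strike South.
  the attacker's expected payoff from strike North: q·2 + (1−q)·6 = -4q + 6
  the attacker's expected payoff from strike South: q·8 + (1−q)·1 = 7q + 1
  -4q + 6 = 7q + 1  ⇒  -11q = -5  ⇒  q = 5/11.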